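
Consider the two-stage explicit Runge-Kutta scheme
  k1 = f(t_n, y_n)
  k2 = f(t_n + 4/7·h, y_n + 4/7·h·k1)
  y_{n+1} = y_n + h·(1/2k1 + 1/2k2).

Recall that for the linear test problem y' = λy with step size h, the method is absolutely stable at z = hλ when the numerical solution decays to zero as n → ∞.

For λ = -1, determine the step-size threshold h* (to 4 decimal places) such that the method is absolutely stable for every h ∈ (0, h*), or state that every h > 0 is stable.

On y'=λy, z=hλ:
  k1=λy_n ⇒ h·k1=z·y_n;  k2=λ(1+4/7z)y_n ⇒ h·k2=z(1+4/7z)y_n
  y_{n+1}/y_n = 1 + 1/2z + 1/2z(1+4/7z) = 1 + z + 2/7z²
  R(z) = 1 + z + 2/7z².

Find x<0 with |R(x)|<1.
x=-0.73: |R|=0.4223
R=1: x+2/7x²=0 ⇒ x=−7/2=-3.5000; min R=1−1/(4·2/7)=0.1250>−1
Confirm numerically:
  x=-3.281: |R|=0.79470 <1
  x=-3.071: |R|=0.62358 <1
  x=-2.860: |R|=0.47703 <1
  x=-3.836: |R|=1.36826 >1
  x=-3.722: |R|=1.23608 >1
Interval (-3.5000, 0).

(-3.5000,0); λ=-1 ⇒ h* = (7/2)/1 = 3.5000.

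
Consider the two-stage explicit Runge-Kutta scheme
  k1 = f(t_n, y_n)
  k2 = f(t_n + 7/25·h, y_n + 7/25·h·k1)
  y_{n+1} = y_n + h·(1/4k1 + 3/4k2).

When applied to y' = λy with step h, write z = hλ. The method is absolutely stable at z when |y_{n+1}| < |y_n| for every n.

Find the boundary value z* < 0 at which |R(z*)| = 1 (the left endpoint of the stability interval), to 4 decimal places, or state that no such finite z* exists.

On y'=λy, z=hλ:
  k1=λy_n ⇒ h·k1=z·y_n;  k2=λ(1+7/25z)y_n ⇒ h·k2=z(1+7/25z)y_n
  y_{n+1}/y_n = 1 + 1/4z + 3/4z(1+7/25z) = 1 + z + 21/100z²
  so R(z) = 1 + z + 21/100z².

Need |R(x)|<1, x<0.
x=-0.52: |R|=0.5368
R=1: x+21/100x²=0 ⇒ x=−100/21=-4.7619; min R=1−1/(4·21/100)=-0.1905>−1
Confirm numerically:
  x=-3.789: |R|=0.22587 <1
  x=-3.604: |R|=0.12365 <1
  x=-2.298: |R|=0.18903 <1
  x=-5.293: |R|=1.59033 >1
  x=-5.233: |R|=1.51770 >1
  x=-4.871: |R|=1.11159 >1
Stable set (-4.7619, 0).

left endpoint -4.7619.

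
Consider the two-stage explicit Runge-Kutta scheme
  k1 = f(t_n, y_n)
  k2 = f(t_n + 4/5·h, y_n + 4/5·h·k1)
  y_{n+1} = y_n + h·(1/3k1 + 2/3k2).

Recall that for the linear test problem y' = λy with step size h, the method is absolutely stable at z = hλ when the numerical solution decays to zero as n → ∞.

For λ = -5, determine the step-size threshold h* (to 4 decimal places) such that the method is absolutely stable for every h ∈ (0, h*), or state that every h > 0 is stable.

Test eqn y'=λy, z=hλ:
  k1=λy_n ⇒ h·k1=z·y_n;  k2=λ(1+4/5z)y_n ⇒ h·k2=z(1+4/5z)y_n
  y_{n+1}/y_n = 1 + 1/3z + 2/3z(1+4/5z) = 1 + z + 8/15z²
  R(z) = 1 + z + 8/15z².

Need |R(x)|<1, x<0.
x=-0.99: |R|=0.5327
R=1: x+8/15x²=0 ⇒ x=−15/8=-1.8750; min R=1−1/(4·8/15)=0.5312>−1
Confirm numerically:
  x=-1.598: |R|=0.76392 <1
  x=-1.061: |R|=0.53938 <1
  x=-0.807: |R|=0.54033 <1
  x=-2.131: |R|=1.29095 >1
  x=-1.935: |R|=1.06192 >1
  x=-1.919: |R|=1.04503 >1
Interval (-1.8750, 0).

(-1.8750,0); λ=-5 ⇒ h* = (15/8)/5 = 0.3750.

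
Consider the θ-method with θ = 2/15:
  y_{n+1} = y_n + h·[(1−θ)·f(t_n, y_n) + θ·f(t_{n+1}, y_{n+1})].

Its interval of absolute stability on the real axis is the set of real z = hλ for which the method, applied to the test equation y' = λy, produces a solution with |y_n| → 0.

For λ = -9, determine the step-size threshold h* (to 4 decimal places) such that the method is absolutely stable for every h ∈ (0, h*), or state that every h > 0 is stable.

On y'=λy, z=hλ:
  y_{n+1} = y_n + z·[13/15·y_n + 2/15·y_{n+1}] ⇒ (1 − 2/15z)y_{n+1} = (1 + 13/15z)y_n
  Hence R(z) = (1 + 13/15z)/(1 − 2/15z).

Boundary: |R(x)|=1, x<0.
x=-1.35: |R|=0.1441
R=−1: 1+13/15x = −1+2/15x ⇒ -11/15x=2 ⇒ x=2/(-11/15)=-2.7273
Confirm numerically:
  x=-2.646: |R|=0.95594 <1
  x=-1.768: |R|=0.43073 <1
  x=-1.441: |R|=0.20876 <1
  x=-3.046: |R|=1.16622 >1
  x=-2.983: |R|=1.13417 >1
  x=-2.908: |R|=1.09550 >1
Stable set (-2.7273, 0).

(-2.7273,0); λ=-9 ⇒ h* = (30/11)/9 = 0.3030.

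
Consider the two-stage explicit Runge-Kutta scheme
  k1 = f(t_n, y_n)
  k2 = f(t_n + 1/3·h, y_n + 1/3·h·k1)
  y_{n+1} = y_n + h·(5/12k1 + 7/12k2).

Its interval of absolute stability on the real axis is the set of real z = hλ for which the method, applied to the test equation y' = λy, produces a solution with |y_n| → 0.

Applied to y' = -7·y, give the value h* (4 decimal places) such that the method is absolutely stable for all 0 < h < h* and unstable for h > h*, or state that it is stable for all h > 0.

Test eqn y'=λy, z=hλ:
  k1=λy_n ⇒ h·k1=z·y_n;  k2=λ(1+1/3z)y_n ⇒ h·k2=z(1+1/3z)y_n
  y_{n+1}/y_n = 1 + 5/12z + 7/12z(1+1/3z) = 1 + z + 7/36z²
  R(z) = 1 + z + 7/36z².

Boundary: |R(x)|=1, x<0.
x=-1.15: |R|=0.1072
R=1: x+7/36x²=0 ⇒ x=−36/7=-5.1429; min R=1−1/(4·7/36)=-0.2857>−1
Confirm numerically:
  x=-3.514: |R|=0.11296 <1
  x=-2.968: |R|=0.25513 <1
  x=-2.459: |R|=0.28326 <1
  x=-5.213: |R|=1.07110 >1
  x=-5.189: |R|=1.04656 >1
Interval (-5.1429, 0).

(-5.1429,0); λ=-7 ⇒ h* = (36/7)/7 = 0.7347.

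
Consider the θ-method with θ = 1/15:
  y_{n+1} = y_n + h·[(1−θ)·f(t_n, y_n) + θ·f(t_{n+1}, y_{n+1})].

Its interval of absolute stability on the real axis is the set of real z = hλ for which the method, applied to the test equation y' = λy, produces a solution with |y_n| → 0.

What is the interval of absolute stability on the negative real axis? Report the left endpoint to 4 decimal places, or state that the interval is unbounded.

z∈(-2.3077,0).

On y'=λy, z=hλ:
  y_{n+1} = y_n + z·[14/15·y_n + 1/15·y_{n+1}] ⇒ (1 − 1/15z)y_{n+1} = (1 + 14/15z)y_n
  Hence R(z) = (1 + 14/15z)/(1 − 1/15z).

Need |R(x)|<1, x<0.
x=-0.9: |R|=0.1509
R=−1: 1+14/15x = −1+1/15x ⇒ -13/15x=2 ⇒ x=2/(-13/15)=-2.3077
Confirm numerically:
  x=-1.232: |R|=0.13849 <1
  x=-0.983: |R|=0.07746 <1
  x=-0.953: |R|=0.10393 <1
  x=-2.845: |R|=1.39143 >1
  x=-2.740: |R|=1.31680 >1
  x=-2.503: |R|=1.14506 >1
Interval (-2.3077, 0).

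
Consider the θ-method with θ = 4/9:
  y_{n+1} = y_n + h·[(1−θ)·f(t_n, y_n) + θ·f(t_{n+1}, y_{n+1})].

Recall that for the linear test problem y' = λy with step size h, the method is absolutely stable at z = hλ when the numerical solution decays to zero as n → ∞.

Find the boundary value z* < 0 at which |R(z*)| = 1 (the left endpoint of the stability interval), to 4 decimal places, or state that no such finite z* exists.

On y'=λy, z=hλ:
  y_{n+1} = y_n + z·[5/9·y_n + 4/9·y_{n+1}] ⇒ (1 − 4/9z)y_{n+1} = (1 + 5/9z)y_n
  Hence R(z) = (1 + 5/9z)/(1 − 4/9z).

Need |R(x)|<1, x<0.
x=-1.56: |R|=0.0787
R=−1: 1+5/9x = −1+4/9x ⇒ -1/9x=2 ⇒ x=2/(-1/9)=-18.0000
Confirm numerically:
  x=-17.085: |R|=0.98817 <1
  x=-11.602: |R|=0.88453 <1
  x=-10.919: |R|=0.86557 <1
  x=-7.970: |R|=0.75465 <1
  x=-18.582: |R|=1.00698 >1
  x=-18.286: |R|=1.00348 >1
Interval (-18.0000, 0).

left endpoint -18.0000.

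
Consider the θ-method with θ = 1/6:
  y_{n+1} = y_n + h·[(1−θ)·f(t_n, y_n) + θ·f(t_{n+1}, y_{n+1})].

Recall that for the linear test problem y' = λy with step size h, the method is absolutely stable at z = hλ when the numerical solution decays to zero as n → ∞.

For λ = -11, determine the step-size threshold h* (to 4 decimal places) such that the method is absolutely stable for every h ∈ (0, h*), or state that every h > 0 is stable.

Set f=λy, z=hλ:
  y_{n+1} = y_n + z·[5/6·y_n + 1/6·y_{n+1}] ⇒ (1 − 1/6z)y_{n+1} = (1 + 5/6z)y_n
  so R(z) = (1 + 5/6z)/(1 − 1/6z).

Solve |R(x)|<1 on ℝ⁻.
x=-0.37: |R|=0.6515
R=−1: 1+5/6x = −1+1/6x ⇒ -2/3x=2 ⇒ x=2/(-2/3)=-3.0000
Confirm numerically:
  x=-2.431: |R|=0.73004 <1
  x=-2.153: |R|=0.58445 <1
  x=-2.124: |R|=0.56869 <1
  x=-1.593: |R|=0.25879 <1
  x=-3.289: |R|=1.12445 >1
  x=-3.232: |R|=1.10052 >1
Interval (-3.0000, 0).

(-3.0000,0); λ=-11 ⇒ h* = (3)/11 = 0.2727.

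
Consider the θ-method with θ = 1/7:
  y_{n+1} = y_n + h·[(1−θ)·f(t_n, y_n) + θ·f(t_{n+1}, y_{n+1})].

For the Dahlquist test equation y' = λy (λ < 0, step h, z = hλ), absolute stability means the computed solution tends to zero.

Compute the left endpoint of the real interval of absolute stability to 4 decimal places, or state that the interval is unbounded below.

left endpoint -2.8000.

On y'=λy, z=hλ:
  y_{n+1} = y_n + z·[6/7·y_n + 1/7·y_{n+1}] ⇒ (1 − 1/7z)y_{n+1} = (1 + 6/7z)y_n
  R(z) = (1 + 6/7z)/(1 − 1/7z).

Find x<0 with |R(x)|<1.
x=-1.73: |R|=0.3872
R=−1: 1+6/7x = −1+1/7x ⇒ -5/7x=2 ⇒ x=2/(-5/7)=-2.8000
Confirm numerically:
  x=-2.580: |R|=0.88518 <1
  x=-2.401: |R|=0.78779 <1
  x=-1.341: |R|=0.12540 <1
  x=-3.362: |R|=1.27118 >1
  x=-3.076: |R|=1.13696 >1
  x=-3.071: |R|=1.13454 >1
Stable set (-2.8000, 0).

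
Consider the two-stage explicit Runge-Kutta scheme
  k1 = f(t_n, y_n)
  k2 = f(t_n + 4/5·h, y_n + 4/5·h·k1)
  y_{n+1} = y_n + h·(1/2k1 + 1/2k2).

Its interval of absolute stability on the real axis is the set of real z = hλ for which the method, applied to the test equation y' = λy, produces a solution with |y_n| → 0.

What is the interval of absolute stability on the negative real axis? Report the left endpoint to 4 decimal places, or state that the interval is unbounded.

Set f=λy, z=hλ:
  k1=λy_n ⇒ h·k1=z·y_n;  k2=λ(1+4/5z)y_n ⇒ h·k2=z(1+4/5z)y_n
  y_{n+1}/y_n = 1 + 1/2z + 1/2z(1+4/5z) = 1 + z + 2/5z²
  ⇒ R(z) = 1 + z + 2/5z².

Boundary: |R(x)|=1, x<0.
x=-1.77: |R|=0.4832
R=1: x+2/5x²=0 ⇒ x=−5/2=-2.5000; min R=1−1/(4·2/5)=0.3750>−1
Confirm numerically:
  x=-2.074: |R|=0.64659 <1
  x=-1.037: |R|=0.39315 <1
  x=-1.020: |R|=0.39616 <1
  x=-3.034: |R|=1.64806 >1
  x=-2.999: |R|=1.59860 >1
  x=-2.605: |R|=1.10941 >1
Stable set (-2.5000, 0).

(-2.5000, 0).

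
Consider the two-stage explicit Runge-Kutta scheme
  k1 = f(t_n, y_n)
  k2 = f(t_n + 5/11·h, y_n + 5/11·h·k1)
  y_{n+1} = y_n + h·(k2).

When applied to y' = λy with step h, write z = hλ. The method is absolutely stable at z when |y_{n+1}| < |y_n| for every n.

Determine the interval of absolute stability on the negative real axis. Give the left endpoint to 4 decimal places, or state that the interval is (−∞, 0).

z∈(-2.2000,0).

Test eqn y'=λy, z=hλ:
  k1=λy_n ⇒ h·k1=z·y_n;  k2=λ(1+5/11z)y_n ⇒ h·k2=z(1+5/11z)y_n
  y_{n+1}/y_n = 1 + z(1+5/11z) = 1 + z + 5/11z²
  R(z) = 1 + z + 5/11z².

Need |R(x)|<1, x<0.
x=-1.43: |R|=0.4995
R=1: x+5/11x²=0 ⇒ x=−11/5=-2.2000; min R=1−1/(4·5/11)=0.4500>−1
Confirm numerically:
  x=-1.533: |R|=0.53522 <1
  x=-1.060: |R|=0.45073 <1
  x=-0.979: |R|=0.45665 <1
  x=-0.947: |R|=0.46064 <1
  x=-2.772: |R|=1.72072 >1
  x=-2.576: |R|=1.44026 >1
Stable set (-2.2000, 0).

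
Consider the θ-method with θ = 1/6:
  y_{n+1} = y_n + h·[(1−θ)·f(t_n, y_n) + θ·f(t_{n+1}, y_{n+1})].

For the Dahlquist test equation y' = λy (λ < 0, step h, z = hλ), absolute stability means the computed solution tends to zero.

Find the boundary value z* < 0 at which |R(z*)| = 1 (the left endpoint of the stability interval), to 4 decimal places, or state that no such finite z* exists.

Set f=λy, z=hλ:
  y_{n+1} = y_n + z·[5/6·y_n + 1/6·y_{n+1}] ⇒ (1 − 1/6z)y_{n+1} = (1 + 5/6z)y_n
  Hence R(z) = (1 + 5/6z)/(1 − 1/6z).

Find x<0 with |R(x)|<1.
x=-1.31: |R|=0.0752
R=−1: 1+5/6x = −1+1/6x ⇒ -2/3x=2 ⇒ x=2/(-2/3)=-3.0000
Confirm numerically:
  x=-2.976: |R|=0.98930 <1
  x=-2.268: |R|=0.64586 <1
  x=-2.161: |R|=0.58878 <1
  x=-3.506: |R|=1.21292 >1
  x=-3.430: |R|=1.18240 >1
  x=-3.216: |R|=1.09375 >1
Interval (-3.0000, 0).

left endpoint -3.0000.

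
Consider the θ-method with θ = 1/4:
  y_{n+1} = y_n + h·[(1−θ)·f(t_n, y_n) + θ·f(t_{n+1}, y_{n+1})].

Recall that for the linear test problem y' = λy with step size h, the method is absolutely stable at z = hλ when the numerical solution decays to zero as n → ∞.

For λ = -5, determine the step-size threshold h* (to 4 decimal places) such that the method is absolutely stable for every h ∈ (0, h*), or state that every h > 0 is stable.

(-4.0000,0); λ=-5 ⇒ h* = (4)/5 = 0.8000.

Test eqn y'=λy, z=hλ:
  y_{n+1} = y_n + z·[3/4·y_n + 1/4·y_{n+1}] ⇒ (1 − 1/4z)y_{n+1} = (1 + 3/4z)y_n
  R(z) = (1 + 3/4z)/(1 − 1/4z).

Find x<0 with |R(x)|<1.
x=-1.77: |R|=0.2270
R=−1: 1+3/4x = −1+1/4x ⇒ -1/2x=2 ⇒ x=2/(-1/2)=-4.0000
Confirm numerically:
  x=-3.774: |R|=0.94186 <1
  x=-3.614: |R|=0.89861 <1
  x=-2.076: |R|=0.36669 <1
  x=-1.651: |R|=0.16864 <1
  x=-4.562: |R|=1.13128 >1
  x=-4.204: |R|=1.04973 >1
Stable set (-4.0000, 0).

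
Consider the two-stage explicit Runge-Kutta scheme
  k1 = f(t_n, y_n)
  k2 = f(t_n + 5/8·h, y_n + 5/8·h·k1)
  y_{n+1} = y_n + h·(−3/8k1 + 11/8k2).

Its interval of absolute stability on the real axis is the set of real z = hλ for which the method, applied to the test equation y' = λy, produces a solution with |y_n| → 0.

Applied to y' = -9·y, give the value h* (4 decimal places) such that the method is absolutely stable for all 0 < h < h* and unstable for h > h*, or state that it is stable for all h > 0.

Test eqn y'=λy, z=hλ:
  k1=λy_n ⇒ h·k1=z·y_n;  k2=λ(1+5/8z)y_n ⇒ h·k2=z(1+5/8z)y_n
  y_{n+1}/y_n = 1 − 3/8z + 11/8z(1+5/8z) = 1 + z + 55/64z²
  ⇒ R(z) = 1 + z + 55/64z².

Need |R(x)|<1, x<0.
x=-1.61: |R|=1.6176
R=1: x+55/64x²=0 ⇒ x=−64/55=-1.1636; min R=1−1/(4·55/64)=0.7091>−1
Confirm numerically:
  x=-0.959: |R|=0.83135 <1
  x=-0.873: |R|=0.78195 <1
  x=-0.660: |R|=0.71434 <1
  x=-0.579: |R|=0.70910 <1
  x=-1.521: |R|=1.46711 >1
  x=-1.464: |R|=1.37789 >1
  x=-1.398: |R|=1.28157 >1
Interval (-1.1636, 0).

(-1.1636,0); λ=-9 ⇒ h* = (64/55)/9 = 0.1293.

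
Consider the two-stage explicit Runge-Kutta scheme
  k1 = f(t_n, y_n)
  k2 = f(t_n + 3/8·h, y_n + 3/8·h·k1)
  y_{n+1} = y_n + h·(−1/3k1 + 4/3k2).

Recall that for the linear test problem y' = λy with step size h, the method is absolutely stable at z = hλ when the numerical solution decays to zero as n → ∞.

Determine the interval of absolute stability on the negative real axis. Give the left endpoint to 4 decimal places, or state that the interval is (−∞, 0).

With y'=λy (z=hλ):
  k1=λy_n ⇒ h·k1=z·y_n;  k2=λ(1+3/8z)y_n ⇒ h·k2=z(1+3/8z)y_n
  y_{n+1}/y_n = 1 − 1/3z + 4/3z(1+3/8z) = 1 + z + 1/2z²
  ⇒ R(z) = 1 + z + 1/2z².

Boundary: |R(x)|=1, x<0.
x=-0.83: |R|=0.5145
R=1: x+1/2x²=0 ⇒ x=−2=-2.0000; min R=1−1/(4·1/2)=0.5000>−1
Confirm numerically:
  x=-1.791: |R|=0.81284 <1
  x=-1.582: |R|=0.66936 <1
  x=-1.450: |R|=0.60125 <1
  x=-1.204: |R|=0.52081 <1
  x=-2.593: |R|=1.76882 >1
  x=-2.152: |R|=1.16355 >1
So |R|<1 on (-2.0000, 0).

(-2.0000, 0).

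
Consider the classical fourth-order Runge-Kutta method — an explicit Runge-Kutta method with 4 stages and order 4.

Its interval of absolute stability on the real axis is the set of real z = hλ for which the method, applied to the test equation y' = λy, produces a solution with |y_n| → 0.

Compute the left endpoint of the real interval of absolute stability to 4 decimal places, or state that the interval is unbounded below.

z* = -2.7853.

On y'=λy, z=hλ:
  order 4, 4-stage ⇒ R(z)=1+z+z^2/2+z^3/6+z^4/24
  (e.g. R(-0.74)=0.47876, |R|=0.47876)

Find x<0 with |R(x)|<1.
x=-0.74: |R|=0.4788
|R(-2.42)|=0.5752 |R(-1.58)|=0.2705 |R(-0.68)|=0.5077
Bisect:
  x_lo=-3.1954 |R|=1.8160  x_hi=-0.1519 |R|=0.8591
  mid=-1.67362 |R|=0.27248 →hi
  mid=-2.43450 |R|=0.58772 →hi
  mid=-2.81494 |R|=1.04562 →lo
  mid=-2.62472 |R|=0.78369 →hi
  mid=-2.71983 |R|=0.90570 →hi
  mid=-2.76738 |R|=0.97333 →hi
  mid=-2.79116 |R|=1.00888 →lo
  mid=-2.77927 |R|=0.99096 →hi
  ...
  [-2.78540,-2.78522] ⇒ x*=-2.7853
Stable set (-2.7853, 0).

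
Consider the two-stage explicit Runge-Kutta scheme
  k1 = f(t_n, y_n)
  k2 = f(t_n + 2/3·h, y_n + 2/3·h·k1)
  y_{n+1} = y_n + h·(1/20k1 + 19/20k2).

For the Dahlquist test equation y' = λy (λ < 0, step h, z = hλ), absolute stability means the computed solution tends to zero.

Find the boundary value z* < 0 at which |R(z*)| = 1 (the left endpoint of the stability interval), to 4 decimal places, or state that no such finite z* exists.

Set f=λy, z=hλ:
  k1=λy_n ⇒ h·k1=z·y_n;  k2=λ(1+2/3z)y_n ⇒ h·k2=z(1+2/3z)y_n
  y_{n+1}/y_n = 1 + 1/20z + 19/20z(1+2/3z) = 1 + z + 19/30z²
  ⇒ R(z) = 1 + z + 19/30z².

Boundary: |R(x)|=1, x<0.
x=-1.4: |R|=0.8413
R=1: x+19/30x²=0 ⇒ x=−30/19=-1.5789; min R=1−1/(4·19/30)=0.6053>−1
Confirm numerically:
  x=-1.549: |R|=0.97062 <1
  x=-1.346: |R|=0.80142 <1
  x=-1.294: |R|=0.76648 <1
  x=-1.088: |R|=0.66170 <1
  x=-1.877: |R|=1.35432 >1
  x=-1.628: |R|=1.05058 >1
Interval (-1.5789, 0).

z* = -1.5789.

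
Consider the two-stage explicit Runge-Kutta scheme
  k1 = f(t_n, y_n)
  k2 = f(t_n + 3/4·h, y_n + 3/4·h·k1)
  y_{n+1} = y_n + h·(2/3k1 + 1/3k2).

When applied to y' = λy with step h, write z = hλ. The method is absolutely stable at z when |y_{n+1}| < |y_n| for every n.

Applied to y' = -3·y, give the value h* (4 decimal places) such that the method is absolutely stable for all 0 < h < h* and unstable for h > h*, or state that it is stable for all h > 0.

(-4.0000,0); λ=-3 ⇒ h* = (4)/3 = 1.3333.

On y'=λy, z=hλ:
  k1=λy_n ⇒ h·k1=z·y_n;  k2=λ(1+3/4z)y_n ⇒ h·k2=z(1+3/4z)y_n
  y_{n+1}/y_n = 1 + 2/3z + 1/3z(1+3/4z) = 1 + z + 1/4z²
  Hence R(z) = 1 + z + 1/4z².

Need |R(x)|<1, x<0.
x=-1.17: |R|=0.1722
R=1: x+1/4x²=0 ⇒ x=−4=-4.0000; min R=1−1/(4·1/4)=0.0000>−1
Confirm numerically:
  x=-3.909: |R|=0.91107 <1
  x=-3.867: |R|=0.87142 <1
  x=-1.953: |R|=0.00055 <1
  x=-4.348: |R|=1.37828 >1
  x=-4.176: |R|=1.18374 >1
  x=-4.121: |R|=1.12466 >1
Stable set (-4.0000, 0).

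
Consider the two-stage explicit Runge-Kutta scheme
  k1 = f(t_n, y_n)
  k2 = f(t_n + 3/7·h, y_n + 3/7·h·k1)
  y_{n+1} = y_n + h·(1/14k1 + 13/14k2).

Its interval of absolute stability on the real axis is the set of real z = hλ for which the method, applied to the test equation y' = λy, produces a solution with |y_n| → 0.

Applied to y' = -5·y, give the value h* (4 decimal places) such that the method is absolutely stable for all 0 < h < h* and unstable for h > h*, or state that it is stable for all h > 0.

Set f=λy, z=hλ:
  k1=λy_n ⇒ h·k1=z·y_n;  k2=λ(1+3/7z)y_n ⇒ h·k2=z(1+3/7z)y_n
  y_{n+1}/y_n = 1 + 1/14z + 13/14z(1+3/7z) = 1 + z + 39/98z²
  ⇒ R(z) = 1 + z + 39/98z².

Solve |R(x)|<1 on ℝ⁻.
x=-0.98: |R|=0.4022
R=1: x+39/98x²=0 ⇒ x=−98/39=-2.5128; min R=1−1/(4·39/98)=0.3718>−1
Confirm numerically:
  x=-2.412: |R|=0.90322 <1
  x=-1.986: |R|=0.58363 <1
  x=-1.517: |R|=0.39882 <1
  x=-3.041: |R|=1.63920 >1
  x=-2.624: |R|=1.11610 >1
  x=-2.566: |R|=1.05430 >1
Stable set (-2.5128, 0).

(-2.5128,0); λ=-5 ⇒ h* = (98/39)/5 = 0.5026.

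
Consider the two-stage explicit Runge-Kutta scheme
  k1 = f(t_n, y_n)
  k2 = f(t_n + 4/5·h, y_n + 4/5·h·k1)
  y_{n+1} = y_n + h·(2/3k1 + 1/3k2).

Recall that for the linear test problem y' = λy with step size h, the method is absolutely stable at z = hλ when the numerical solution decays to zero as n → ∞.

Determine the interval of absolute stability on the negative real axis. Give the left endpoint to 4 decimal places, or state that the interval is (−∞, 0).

Set f=λy, z=hλ:
  k1=λy_n ⇒ h·k1=z·y_n;  k2=λ(1+4/5z)y_n ⇒ h·k2=z(1+4/5z)y_n
  y_{n+1}/y_n = 1 + 2/3z + 1/3z(1+4/5z) = 1 + z + 4/15z²
  R(z) = 1 + z + 4/15z².

Boundary: |R(x)|=1, x<0.
x=-1.23: |R|=0.1734
R=1: x+4/15x²=0 ⇒ x=−15/4=-3.7500; min R=1−1/(4·4/15)=0.0625>−1
Confirm numerically:
  x=-3.263: |R|=0.57625 <1
  x=-2.927: |R|=0.35762 <1
  x=-1.822: |R|=0.06325 <1
  x=-1.641: |R|=0.07710 <1
  x=-3.975: |R|=1.23850 >1
  x=-3.772: |R|=1.02213 >1
Stable set (-3.7500, 0).

z∈(-3.7500,0).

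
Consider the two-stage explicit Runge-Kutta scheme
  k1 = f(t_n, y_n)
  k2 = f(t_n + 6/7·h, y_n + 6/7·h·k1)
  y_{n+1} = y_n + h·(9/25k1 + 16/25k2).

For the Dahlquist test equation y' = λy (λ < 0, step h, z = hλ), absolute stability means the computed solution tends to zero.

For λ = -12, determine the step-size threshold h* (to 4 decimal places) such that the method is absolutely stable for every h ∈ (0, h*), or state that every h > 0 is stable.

On y'=λy, z=hλ:
  k1=λy_n ⇒ h·k1=z·y_n;  k2=λ(1+6/7z)y_n ⇒ h·k2=z(1+6/7z)y_n
  y_{n+1}/y_n = 1 + 9/25z + 16/25z(1+6/7z) = 1 + z + 96/175z²
  ⇒ R(z) = 1 + z + 96/175z².

Boundary: |R(x)|=1, x<0.
x=-1.54: |R|=0.7610
R=1: x+96/175x²=0 ⇒ x=−175/96=-1.8229; min R=1−1/(4·96/175)=0.5443>−1
Confirm numerically:
  x=-1.605: |R|=0.80813 <1
  x=-1.363: |R|=0.65612 <1
  x=-0.852: |R|=0.54621 <1
  x=-2.269: |R|=1.55524 >1
  x=-2.019: |R|=1.21718 >1
  x=-1.880: |R|=1.05887 >1
Interval (-1.8229, 0).

(-1.8229,0); λ=-12 ⇒ h* = (175/96)/12 = 0.1519.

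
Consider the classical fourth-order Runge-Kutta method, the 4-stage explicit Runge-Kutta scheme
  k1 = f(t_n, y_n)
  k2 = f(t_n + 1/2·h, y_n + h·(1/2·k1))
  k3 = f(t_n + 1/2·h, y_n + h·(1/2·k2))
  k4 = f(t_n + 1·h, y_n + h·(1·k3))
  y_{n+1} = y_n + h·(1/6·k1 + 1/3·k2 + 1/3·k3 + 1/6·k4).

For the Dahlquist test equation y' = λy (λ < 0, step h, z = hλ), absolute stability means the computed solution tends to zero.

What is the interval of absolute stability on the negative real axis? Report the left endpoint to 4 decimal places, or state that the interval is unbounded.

On y'=λy, z=hλ:
  order 4, 4-stage ⇒ R(z)=1+z+z^2/2+z^3/6+z^4/24
  (e.g. R(-1.58)=0.27048, |R|=0.27048)

Solve |R(x)|<1 on ℝ⁻.
x=-1.58: |R|=0.2705
|R(-2.01)|=0.3367 |R(-1.92)|=0.3098 |R(-1.45)|=0.2773
Bisect:
  x_lo=-3.5088 |R|=2.7630  x_hi=-0.1469 |R|=0.8634
  mid=-1.82787 |R|=0.28996 →hi
  mid=-2.66835 |R|=0.83754 →hi
  mid=-3.08860 |R|=1.56224 →lo
  mid=-2.87847 |R|=1.14982 →lo
  mid=-2.77341 |R|=0.98224 →hi
  mid=-2.82594 |R|=1.06304 →lo
  mid=-2.79968 |R|=1.02191 →lo
  mid=-2.78655 |R|=1.00189 →lo
  mid=-2.77998 |R|=0.99202 →hi
  ...
  [-2.78532,-2.78511] ⇒ x*=-2.7853
So |R|<1 on (-2.7853, 0).

(-2.7853, 0).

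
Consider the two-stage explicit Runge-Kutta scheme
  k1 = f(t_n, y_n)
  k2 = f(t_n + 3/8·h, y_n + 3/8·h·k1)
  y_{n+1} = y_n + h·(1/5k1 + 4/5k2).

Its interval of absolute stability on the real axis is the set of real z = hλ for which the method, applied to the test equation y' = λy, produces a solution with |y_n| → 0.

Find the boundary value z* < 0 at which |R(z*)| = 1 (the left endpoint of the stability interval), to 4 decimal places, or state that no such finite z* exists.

With y'=λy (z=hλ):
  k1=λy_n ⇒ h·k1=z·y_n;  k2=λ(1+3/8z)y_n ⇒ h·k2=z(1+3/8z)y_n
  y_{n+1}/y_n = 1 + 1/5z + 4/5z(1+3/8z) = 1 + z + 3/10z²
  so R(z) = 1 + z + 3/10z².

Boundary: |R(x)|=1, x<0.
x=-0.67: |R|=0.4647
R=1: x+3/10x²=0 ⇒ x=−10/3=-3.3333; min R=1−1/(4·3/10)=0.1667>−1
Confirm numerically:
  x=-2.123: |R|=0.22914 <1
  x=-2.091: |R|=0.22068 <1
  x=-1.755: |R|=0.16901 <1
  x=-3.787: |R|=1.51541 >1
  x=-3.413: |R|=1.08157 >1
Stable set (-3.3333, 0).

z* = -3.3333.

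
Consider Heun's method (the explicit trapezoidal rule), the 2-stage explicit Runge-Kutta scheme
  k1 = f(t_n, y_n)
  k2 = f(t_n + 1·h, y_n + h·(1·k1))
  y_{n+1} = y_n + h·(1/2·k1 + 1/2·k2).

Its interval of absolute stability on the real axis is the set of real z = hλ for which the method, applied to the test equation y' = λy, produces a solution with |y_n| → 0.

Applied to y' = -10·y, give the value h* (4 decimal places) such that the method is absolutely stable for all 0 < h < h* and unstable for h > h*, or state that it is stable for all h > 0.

With y'=λy (z=hλ):
  order 2, 2-stage ⇒ R(z)=1+z+z^2/2
  (e.g. R(-0.4)=0.68000, |R|=0.68000)

Need |R(x)|<1, x<0.
x=-0.4: |R|=0.6800
|R(-2.19)|=1.2080 |R(-1.71)|=0.7520 |R(-0.59)|=0.5840
Bisect:
  x_lo=-2.4593 |R|=1.5647  x_hi=-0.3371 |R|=0.7197
  mid=-1.39817 |R|=0.57927 →hi
  mid=-1.92871 |R|=0.93125 →hi
  mid=-2.19398 |R|=1.21280 →lo
  mid=-2.06135 |R|=1.06323 →lo
  mid=-1.99503 |R|=0.99504 →hi
  mid=-2.02819 |R|=1.02859 →lo
  mid=-2.01161 |R|=1.01168 →lo
  ...
  [-2.00008,-1.99995] ⇒ x*=-2.0000
Interval (-2.0000, 0).

(-2.0000,0); λ=-10 ⇒ h* = 0.2000.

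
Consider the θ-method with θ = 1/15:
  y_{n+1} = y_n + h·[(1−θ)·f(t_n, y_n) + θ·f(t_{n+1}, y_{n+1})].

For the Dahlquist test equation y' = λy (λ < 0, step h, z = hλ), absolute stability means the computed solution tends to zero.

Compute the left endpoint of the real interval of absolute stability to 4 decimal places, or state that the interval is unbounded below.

z* = -2.3077.

With y'=λy (z=hλ):
  y_{n+1} = y_n + z·[14/15·y_n + 1/15·y_{n+1}] ⇒ (1 − 1/15z)y_{n+1} = (1 + 14/15z)y_n
  R(z) = (1 + 14/15z)/(1 − 1/15z).

Boundary: |R(x)|=1, x<0.
x=-1.74: |R|=0.5591
R=−1: 1+14/15x = −1+1/15x ⇒ -13/15x=2 ⇒ x=2/(-13/15)=-2.3077
Confirm numerically:
  x=-1.759: |R|=0.57438 <1
  x=-1.216: |R|=0.12481 <1
  x=-1.150: |R|=0.06811 <1
  x=-0.968: |R|=0.09068 <1
  x=-2.834: |R|=1.38365 >1
  x=-2.478: |R|=1.12667 >1
Stable set (-2.3077, 0).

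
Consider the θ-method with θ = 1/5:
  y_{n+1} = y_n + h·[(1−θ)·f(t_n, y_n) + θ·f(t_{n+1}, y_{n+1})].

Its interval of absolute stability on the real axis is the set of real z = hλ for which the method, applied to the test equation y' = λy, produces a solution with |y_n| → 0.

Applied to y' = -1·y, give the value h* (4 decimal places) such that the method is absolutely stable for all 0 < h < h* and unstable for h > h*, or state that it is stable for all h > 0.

With y'=λy (z=hλ):
  y_{n+1} = y_n + z·[4/5·y_n + 1/5·y_{n+1}] ⇒ (1 − 1/5z)y_{n+1} = (1 + 4/5z)y_n
  so R(z) = (1 + 4/5z)/(1 − 1/5z).

Find x<0 with |R(x)|<1.
x=-1.04: |R|=0.1391
R=−1: 1+4/5x = −1+1/5x ⇒ -3/5x=2 ⇒ x=2/(-3/5)=-3.3333
Confirm numerically:
  x=-3.244: |R|=0.96749 <1
  x=-3.115: |R|=0.91929 <1
  x=-2.617: |R|=0.71787 <1
  x=-2.079: |R|=0.46843 <1
  x=-3.606: |R|=1.09505 >1
  x=-3.433: |R|=1.03546 >1
So |R|<1 on (-3.3333, 0).

(-3.3333,0); λ=-1 ⇒ h* = (10/3)/1 = 3.3333.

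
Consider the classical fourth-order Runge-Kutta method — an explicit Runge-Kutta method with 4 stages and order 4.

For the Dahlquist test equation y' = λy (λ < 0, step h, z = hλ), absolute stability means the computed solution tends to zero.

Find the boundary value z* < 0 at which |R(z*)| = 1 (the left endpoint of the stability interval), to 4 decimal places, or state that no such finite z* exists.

On y'=λy, z=hλ:
  order 4, 4-stage ⇒ R(z)=1+z+z^2/2+z^3/6+z^4/24
  (e.g. R(-0.84)=0.43476, |R|=0.43476)

Find x<0 with |R(x)|<1.
x=-0.84: |R|=0.4348
|R(-2.86)|=1.1186 |R(-1.3)|=0.2978 |R(-0.89)|=0.4147
Bisect:
  x_lo=-3.2291 |R|=1.9030  x_hi=-0.2659 |R|=0.7665
  mid=-1.74751 |R|=0.27853 →hi
  mid=-2.48832 |R|=0.63711 →hi
  mid=-2.85872 |R|=1.11646 →lo
  mid=-2.67352 |R|=0.84414 →hi
  mid=-2.76612 |R|=0.97147 →hi
  mid=-2.81242 |R|=1.04167 →lo
  mid=-2.78927 |R|=1.00601 →lo
  mid=-2.77769 |R|=0.98860 →hi
  mid=-2.78348 |R|=0.99727 →hi
  ...
  [-2.78547,-2.78529] ⇒ x*=-2.7853
Stable set (-2.7853, 0).

left endpoint -2.7853.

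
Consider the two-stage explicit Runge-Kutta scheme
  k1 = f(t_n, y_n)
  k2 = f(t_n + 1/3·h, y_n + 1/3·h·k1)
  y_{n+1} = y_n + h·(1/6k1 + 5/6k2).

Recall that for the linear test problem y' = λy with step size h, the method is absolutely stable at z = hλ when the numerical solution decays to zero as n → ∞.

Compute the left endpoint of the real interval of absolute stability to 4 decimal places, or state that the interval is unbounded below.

Set f=λy, z=hλ:
  k1=λy_n ⇒ h·k1=z·y_n;  k2=λ(1+1/3z)y_n ⇒ h·k2=z(1+1/3z)y_n
  y_{n+1}/y_n = 1 + 1/6z + 5/6z(1+1/3z) = 1 + z + 5/18z²
  so R(z) = 1 + z + 5/18z².

Solve |R(x)|<1 on ℝ⁻.
x=-1.33: |R|=0.1614
R=1: x+5/18x²=0 ⇒ x=−18/5=-3.6000; min R=1−1/(4·5/18)=0.1000>−1
Confirm numerically:
  x=-3.152: |R|=0.60775 <1
  x=-2.422: |R|=0.20747 <1
  x=-1.847: |R|=0.10061 <1
  x=-3.877: |R|=1.29831 >1
  x=-3.849: |R|=1.26622 >1
Interval (-3.6000, 0).

left endpoint -3.6000.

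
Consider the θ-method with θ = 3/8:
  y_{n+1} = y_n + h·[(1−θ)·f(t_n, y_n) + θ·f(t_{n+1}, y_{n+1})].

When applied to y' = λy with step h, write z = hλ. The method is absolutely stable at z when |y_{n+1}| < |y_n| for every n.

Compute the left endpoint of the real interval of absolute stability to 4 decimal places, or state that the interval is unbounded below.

z* = -8.0000.

Set f=λy, z=hλ:
  y_{n+1} = y_n + z·[5/8·y_n + 3/8·y_{n+1}] ⇒ (1 − 3/8z)y_{n+1} = (1 + 5/8z)y_n
  R(z) = (1 + 5/8z)/(1 − 3/8z).

Solve |R(x)|<1 on ℝ⁻.
x=-0.69: |R|=0.4518
R=−1: 1+5/8x = −1+3/8x ⇒ -1/4x=2 ⇒ x=2/(-1/4)=-8.0000
Confirm numerically:
  x=-6.719: |R|=0.90901 <1
  x=-5.459: |R|=0.79152 <1
  x=-4.314: |R|=0.64798 <1
  x=-8.458: |R|=1.02745 >1
  x=-8.043: |R|=1.00268 >1
So |R|<1 on (-8.0000, 0).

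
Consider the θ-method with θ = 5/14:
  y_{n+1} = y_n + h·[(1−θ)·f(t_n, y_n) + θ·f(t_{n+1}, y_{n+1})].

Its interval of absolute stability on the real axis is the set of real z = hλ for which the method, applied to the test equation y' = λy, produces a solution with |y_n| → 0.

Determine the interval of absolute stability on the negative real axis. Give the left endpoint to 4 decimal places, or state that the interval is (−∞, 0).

(-7.0000, 0).

With y'=λy (z=hλ):
  y_{n+1} = y_n + z·[9/14·y_n + 5/14·y_{n+1}] ⇒ (1 − 5/14z)y_{n+1} = (1 + 9/14z)y_n
  so R(z) = (1 + 9/14z)/(1 − 5/14z).

Boundary: |R(x)|=1, x<0.
x=-0.89: |R|=0.3247
R=−1: 1+9/14x = −1+5/14x ⇒ -2/7x=2 ⇒ x=2/(-2/7)=-7.0000
Confirm numerically:
  x=-6.083: |R|=0.91742 <1
  x=-5.979: |R|=0.90696 <1
  x=-3.627: |R|=0.58015 <1
  x=-7.576: |R|=1.04441 >1
  x=-7.485: |R|=1.03772 >1
  x=-7.195: |R|=1.01561 >1
Interval (-7.0000, 0).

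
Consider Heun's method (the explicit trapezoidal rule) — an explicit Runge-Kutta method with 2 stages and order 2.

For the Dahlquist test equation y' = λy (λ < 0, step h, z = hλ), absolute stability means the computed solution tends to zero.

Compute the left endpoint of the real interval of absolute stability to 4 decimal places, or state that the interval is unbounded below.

Set f=λy, z=hλ:
  order 2, 2-stage ⇒ R(z)=1+z+z^2/2
  (e.g. R(-1.8)=0.82000, |R|=0.82000)

Need |R(x)|<1, x<0.
x=-1.8: |R|=0.8200
|R(-1.69)|=0.7380 |R(-1.49)|=0.6200 |R(-1.04)|=0.5008
Bisect:
  x_lo=-2.4819 |R|=1.5980  x_hi=-0.0913 |R|=0.9128
  mid=-1.28662 |R|=0.54107 →hi
  mid=-1.88426 |R|=0.89096 →hi
  mid=-2.18308 |R|=1.19984 →lo
  mid=-2.03367 |R|=1.03424 →lo
  mid=-1.95897 |R|=0.95981 →hi
  mid=-1.99632 |R|=0.99633 →hi
  mid=-2.01500 |R|=1.01511 →lo
  mid=-2.00566 |R|=1.00567 →lo
  mid=-2.00099 |R|=1.00099 →lo
  ...
  [-2.00011,-1.99997] ⇒ x*=-2.0000
Stable set (-2.0000, 0).

left endpoint -2.0000.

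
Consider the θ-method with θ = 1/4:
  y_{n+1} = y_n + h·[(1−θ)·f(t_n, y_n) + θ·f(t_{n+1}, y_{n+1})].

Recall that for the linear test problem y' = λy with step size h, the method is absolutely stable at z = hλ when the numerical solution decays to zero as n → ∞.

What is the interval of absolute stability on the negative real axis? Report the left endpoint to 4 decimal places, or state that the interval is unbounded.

Set f=λy, z=hλ:
  y_{n+1} = y_n + z·[3/4·y_n + 1/4·y_{n+1}] ⇒ (1 − 1/4z)y_{n+1} = (1 + 3/4z)y_n
  so R(z) = (1 + 3/4z)/(1 − 1/4z).

Find x<0 with |R(x)|<1.
x=-0.34: |R|=0.6866
R=−1: 1+3/4x = −1+1/4x ⇒ -1/2x=2 ⇒ x=2/(-1/2)=-4.0000
Confirm numerically:
  x=-2.982: |R|=0.70839 <1
  x=-2.557: |R|=0.55986 <1
  x=-1.722: |R|=0.20377 <1
  x=-4.381: |R|=1.09092 >1
  x=-4.059: |R|=1.01464 >1
So |R|<1 on (-4.0000, 0).

(-4.0000, 0).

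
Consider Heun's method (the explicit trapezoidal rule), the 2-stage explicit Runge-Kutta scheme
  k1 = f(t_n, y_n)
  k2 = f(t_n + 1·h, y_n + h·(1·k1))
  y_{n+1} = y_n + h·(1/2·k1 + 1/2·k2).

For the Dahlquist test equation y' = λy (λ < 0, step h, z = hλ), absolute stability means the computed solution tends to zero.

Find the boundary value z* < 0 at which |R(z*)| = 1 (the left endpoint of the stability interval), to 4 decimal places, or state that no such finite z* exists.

left endpoint -2.0000.

On y'=λy, z=hλ:
  order 2, 2-stage ⇒ R(z)=1+z+z^2/2
  (e.g. R(-0.88)=0.50720, |R|=0.50720)

Need |R(x)|<1, x<0.
x=-0.88: |R|=0.5072
|R(-1.74)|=0.7738 |R(-0.77)|=0.5264 |R(-0.5)|=0.6250
Bisect:
  x_lo=-2.4215 |R|=1.5103  x_hi=-0.2165 |R|=0.8069
  mid=-1.31899 |R|=0.55088 →hi
  mid=-1.87024 |R|=0.87865 →hi
  mid=-2.14586 |R|=1.15650 →lo
  mid=-2.00805 |R|=1.00808 →lo
  mid=-1.93914 |R|=0.94099 →hi
  mid=-1.97359 |R|=0.97394 →hi
  mid=-1.99082 |R|=0.99086 →hi
  mid=-1.99943 |R|=0.99943 →hi
  mid=-2.00374 |R|=1.00375 →lo
  mid=-2.00159 |R|=1.00159 →lo
  ...
  [-2.00011,-1.99997] ⇒ x*=-2.0000
Stable set (-2.0000, 0).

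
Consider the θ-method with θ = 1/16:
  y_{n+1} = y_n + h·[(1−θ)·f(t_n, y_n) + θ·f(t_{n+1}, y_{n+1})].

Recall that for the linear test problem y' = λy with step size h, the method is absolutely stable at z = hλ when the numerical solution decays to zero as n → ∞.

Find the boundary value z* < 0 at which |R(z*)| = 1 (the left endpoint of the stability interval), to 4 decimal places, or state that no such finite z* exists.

left endpoint -2.2857.

With y'=λy (z=hλ):
  y_{n+1} = y_n + z·[15/16·y_n + 1/16·y_{n+1}] ⇒ (1 − 1/16z)y_{n+1} = (1 + 15/16z)y_n
  Hence R(z) = (1 + 15/16z)/(1 − 1/16z).

Solve |R(x)|<1 on ℝ⁻.
x=-1.01: |R|=0.0500
R=−1: 1+15/16x = −1+1/16x ⇒ -7/8x=2 ⇒ x=2/(-7/8)=-2.2857
Confirm numerically:
  x=-2.220: |R|=0.94951 <1
  x=-2.003: |R|=0.78015 <1
  x=-1.634: |R|=0.48259 <1
  x=-1.251: |R|=0.16028 <1
  x=-2.849: |R|=1.41838 >1
  x=-2.702: |R|=1.31162 >1
  x=-2.569: |R|=1.21358 >1
So |R|<1 on (-2.2857, 0).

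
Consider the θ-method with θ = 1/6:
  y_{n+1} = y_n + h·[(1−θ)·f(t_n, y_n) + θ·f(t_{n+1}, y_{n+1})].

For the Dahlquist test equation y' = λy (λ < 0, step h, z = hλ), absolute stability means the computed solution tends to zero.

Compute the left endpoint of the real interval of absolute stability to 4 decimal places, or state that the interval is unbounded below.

left endpoint -3.0000.

Test eqn y'=λy, z=hλ:
  y_{n+1} = y_n + z·[5/6·y_n + 1/6·y_{n+1}] ⇒ (1 − 1/6z)y_{n+1} = (1 + 5/6z)y_n
  so R(z) = (1 + 5/6z)/(1 − 1/6z).

Boundary: |R(x)|=1, x<0.
x=-0.65: |R|=0.4135
R=−1: 1+5/6x = −1+1/6x ⇒ -2/3x=2 ⇒ x=2/(-2/3)=-3.0000
Confirm numerically:
  x=-1.698: |R|=0.32346 <1
  x=-1.433: |R|=0.15673 <1
  x=-1.424: |R|=0.15086 <1
  x=-3.591: |R|=1.24648 >1
  x=-3.589: |R|=1.24570 >1
  x=-3.237: |R|=1.10263 >1
Stable set (-3.0000, 0).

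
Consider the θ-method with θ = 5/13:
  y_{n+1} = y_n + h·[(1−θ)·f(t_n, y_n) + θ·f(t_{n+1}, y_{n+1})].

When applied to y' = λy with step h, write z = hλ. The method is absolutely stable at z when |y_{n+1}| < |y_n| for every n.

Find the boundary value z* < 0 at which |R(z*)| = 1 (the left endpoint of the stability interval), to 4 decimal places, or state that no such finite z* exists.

Set f=λy, z=hλ:
  y_{n+1} = y_n + z·[8/13·y_n + 5/13·y_{n+1}] ⇒ (1 − 5/13z)y_{n+1} = (1 + 8/13z)y_n
  R(z) = (1 + 8/13z)/(1 − 5/13z).

Need |R(x)|<1, x<0.
x=-1.5: |R|=0.0488
R=−1: 1+8/13x = −1+5/13x ⇒ -3/13x=2 ⇒ x=2/(-3/13)=-8.6667
Confirm numerically:
  x=-8.634: |R|=0.99826 <1
  x=-5.320: |R|=0.74646 <1
  x=-5.158: |R|=0.72864 <1
  x=-9.185: |R|=1.02639 >1
  x=-9.169: |R|=1.02561 >1
So |R|<1 on (-8.6667, 0).

z* = -8.6667.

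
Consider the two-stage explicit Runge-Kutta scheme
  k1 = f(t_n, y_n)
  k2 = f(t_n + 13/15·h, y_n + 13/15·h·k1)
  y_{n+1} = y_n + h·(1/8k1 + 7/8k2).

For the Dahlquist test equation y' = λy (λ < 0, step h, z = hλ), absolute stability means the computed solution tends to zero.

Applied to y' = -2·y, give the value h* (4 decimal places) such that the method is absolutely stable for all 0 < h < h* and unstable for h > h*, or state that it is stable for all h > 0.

With y'=λy (z=hλ):
  k1=λy_n ⇒ h·k1=z·y_n;  k2=λ(1+13/15z)y_n ⇒ h·k2=z(1+13/15z)y_n
  y_{n+1}/y_n = 1 + 1/8z + 7/8z(1+13/15z) = 1 + z + 91/120z²
  so R(z) = 1 + z + 91/120z².

Solve |R(x)|<1 on ℝ⁻.
x=-0.33: |R|=0.7526
R=1: x+91/120x²=0 ⇒ x=−120/91=-1.3187; min R=1−1/(4·91/120)=0.6703>−1
Confirm numerically:
  x=-1.117: |R|=0.82916 <1
  x=-0.929: |R|=0.72547 <1
  x=-0.853: |R|=0.69877 <1
  x=-1.836: |R|=1.72026 >1
  x=-1.792: |R|=1.64321 >1
  x=-1.737: |R|=1.55102 >1
Interval (-1.3187, 0).

(-1.3187,0); λ=-2 ⇒ h* = (120/91)/2 = 0.6593.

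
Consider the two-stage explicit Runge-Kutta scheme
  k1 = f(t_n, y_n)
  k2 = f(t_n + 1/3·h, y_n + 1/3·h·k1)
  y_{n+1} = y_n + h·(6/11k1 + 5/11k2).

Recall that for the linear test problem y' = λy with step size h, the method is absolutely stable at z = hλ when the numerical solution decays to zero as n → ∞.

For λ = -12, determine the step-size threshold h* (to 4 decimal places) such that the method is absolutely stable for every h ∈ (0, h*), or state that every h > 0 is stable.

(-6.6000,0); λ=-12 ⇒ h* = (33/5)/12 = 0.5500.

Set f=λy, z=hλ:
  k1=λy_n ⇒ h·k1=z·y_n;  k2=λ(1+1/3z)y_n ⇒ h·k2=z(1+1/3z)y_n
  y_{n+1}/y_n = 1 + 6/11z + 5/11z(1+1/3z) = 1 + z + 5/33z²
  ⇒ R(z) = 1 + z + 5/33z².

Boundary: |R(x)|=1, x<0.
x=-0.75: |R|=0.3352
R=1: x+5/33x²=0 ⇒ x=−33/5=-6.6000; min R=1−1/(4·5/33)=-0.6500>−1
Confirm numerically:
  x=-6.317: |R|=0.72913 <1
  x=-5.997: |R|=0.45209 <1
  x=-5.083: |R|=0.16832 <1
  x=-4.152: |R|=0.54001 <1
  x=-7.020: |R|=1.44673 >1
  x=-6.789: |R|=1.19441 >1
Interval (-6.6000, 0).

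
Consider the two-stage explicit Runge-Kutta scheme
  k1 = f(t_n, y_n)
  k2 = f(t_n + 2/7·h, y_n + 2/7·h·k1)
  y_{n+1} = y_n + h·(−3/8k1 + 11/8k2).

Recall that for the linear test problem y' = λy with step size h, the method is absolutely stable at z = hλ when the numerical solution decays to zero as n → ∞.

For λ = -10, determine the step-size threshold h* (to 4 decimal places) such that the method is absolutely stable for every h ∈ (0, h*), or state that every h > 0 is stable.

On y'=λy, z=hλ:
  k1=λy_n ⇒ h·k1=z·y_n;  k2=λ(1+2/7z)y_n ⇒ h·k2=z(1+2/7z)y_n
  y_{n+1}/y_n = 1 − 3/8z + 11/8z(1+2/7z) = 1 + z + 11/28z²
  Hence R(z) = 1 + z + 11/28z².

Solve |R(x)|<1 on ℝ⁻.
x=-0.5: |R|=0.5982
R=1: x+11/28x²=0 ⇒ x=−28/11=-2.5455; min R=1−1/(4·11/28)=0.3636>−1
Confirm numerically:
  x=-2.332: |R|=0.80445 <1
  x=-1.455: |R|=0.37669 <1
  x=-1.279: |R|=0.36365 <1
  x=-2.982: |R|=1.51141 >1
  x=-2.797: |R|=1.27640 >1
So |R|<1 on (-2.5455, 0).

(-2.5455,0); λ=-10 ⇒ h* = (28/11)/10 = 0.2545.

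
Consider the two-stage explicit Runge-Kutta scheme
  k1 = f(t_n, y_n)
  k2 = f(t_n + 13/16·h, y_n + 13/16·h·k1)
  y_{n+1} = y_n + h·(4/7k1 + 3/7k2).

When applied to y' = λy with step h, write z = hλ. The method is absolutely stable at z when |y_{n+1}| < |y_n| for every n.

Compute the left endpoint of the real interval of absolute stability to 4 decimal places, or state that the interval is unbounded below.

z* = -2.8718.

With y'=λy (z=hλ):
  k1=λy_n ⇒ h·k1=z·y_n;  k2=λ(1+13/16z)y_n ⇒ h·k2=z(1+13/16z)y_n
  y_{n+1}/y_n = 1 + 4/7z + 3/7z(1+13/16z) = 1 + z + 39/112z²
  R(z) = 1 + z + 39/112z².

Need |R(x)|<1, x<0.
x=-0.48: |R|=0.6002
R=1: x+39/112x²=0 ⇒ x=−112/39=-2.8718; min R=1−1/(4·39/112)=0.2821>−1
Confirm numerically:
  x=-2.369: |R|=0.58523 <1
  x=-1.868: |R|=0.34707 <1
  x=-1.768: |R|=0.32046 <1
  x=-3.014: |R|=1.14925 >1
  x=-2.937: |R|=1.06669 >1
Interval (-2.8718, 0).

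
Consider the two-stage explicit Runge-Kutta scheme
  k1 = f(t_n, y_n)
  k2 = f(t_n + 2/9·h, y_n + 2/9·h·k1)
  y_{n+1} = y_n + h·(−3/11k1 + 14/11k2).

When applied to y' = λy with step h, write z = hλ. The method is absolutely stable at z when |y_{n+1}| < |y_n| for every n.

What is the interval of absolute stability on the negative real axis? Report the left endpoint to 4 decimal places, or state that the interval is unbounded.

(-3.5357, 0).

Set f=λy, z=hλ:
  k1=λy_n ⇒ h·k1=z·y_n;  k2=λ(1+2/9z)y_n ⇒ h·k2=z(1+2/9z)y_n
  y_{n+1}/y_n = 1 − 3/11z + 14/11z(1+2/9z) = 1 + z + 28/99z²
  ⇒ R(z) = 1 + z + 28/99z².

Need |R(x)|<1, x<0.
x=-0.76: |R|=0.4034
R=1: x+28/99x²=0 ⇒ x=−99/28=-3.5357; min R=1−1/(4·28/99)=0.1161>−1
Confirm numerically:
  x=-2.776: |R|=0.40352 <1
  x=-1.808: |R|=0.11653 <1
  x=-1.760: |R|=0.11609 <1
  x=-1.563: |R|=0.12794 <1
  x=-4.122: |R|=1.68350 >1
  x=-3.654: |R|=1.12224 >1
So |R|<1 on (-3.5357, 0).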